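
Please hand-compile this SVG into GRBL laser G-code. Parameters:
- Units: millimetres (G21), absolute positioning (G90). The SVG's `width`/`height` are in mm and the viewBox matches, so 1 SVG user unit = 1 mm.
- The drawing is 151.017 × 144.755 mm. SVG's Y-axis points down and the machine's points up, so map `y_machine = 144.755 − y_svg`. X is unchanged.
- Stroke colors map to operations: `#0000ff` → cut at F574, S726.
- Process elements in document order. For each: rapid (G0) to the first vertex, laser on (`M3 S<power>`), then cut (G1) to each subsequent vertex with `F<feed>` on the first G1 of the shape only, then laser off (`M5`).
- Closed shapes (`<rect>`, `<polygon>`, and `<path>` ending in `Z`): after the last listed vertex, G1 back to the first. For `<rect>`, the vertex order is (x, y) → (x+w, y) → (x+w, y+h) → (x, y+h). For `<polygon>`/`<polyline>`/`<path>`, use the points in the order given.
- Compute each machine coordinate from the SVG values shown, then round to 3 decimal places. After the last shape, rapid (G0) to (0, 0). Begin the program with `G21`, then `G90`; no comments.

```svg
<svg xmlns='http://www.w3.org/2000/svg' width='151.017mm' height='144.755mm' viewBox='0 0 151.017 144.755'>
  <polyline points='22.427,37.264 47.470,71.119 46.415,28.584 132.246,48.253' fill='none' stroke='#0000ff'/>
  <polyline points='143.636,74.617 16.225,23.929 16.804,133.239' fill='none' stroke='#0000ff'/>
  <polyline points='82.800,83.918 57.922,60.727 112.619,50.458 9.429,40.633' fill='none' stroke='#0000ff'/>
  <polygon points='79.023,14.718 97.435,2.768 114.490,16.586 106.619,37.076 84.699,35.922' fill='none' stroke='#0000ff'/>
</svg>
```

G21
G90
G0 X22.427 Y107.491
M3 S726
G1 X47.470 Y73.636 F574
G1 X46.415 Y116.171
G1 X132.246 Y96.502
M5
G0 X143.636 Y70.138
M3 S726
G1 X16.225 Y120.826 F574
G1 X16.804 Y11.516
M5
G0 X82.800 Y60.837
M3 S726
G1 X57.922 Y84.028 F574
G1 X112.619 Y94.297
G1 X9.429 Y104.122
M5
G0 X79.023 Y130.037
M3 S726
G1 X97.435 Y141.987 F574
G1 X114.490 Y128.169
G1 X106.619 Y107.679
G1 X84.699 Y108.833
G1 X79.023 Y130.037
M5
G0 X0.000 Y0.000

viewBox `0 0 151.017 144.755` with mm width/height → 1 unit = 1 mm. Flip: y_m = 144.755 − y_svg.

**Shape 1** — `<polyline>` open polyline, stroke `#0000ff` → cut (S726, F574). Machine vertices: (22.427,107.491) → (47.470,73.636) → (46.415,116.171) → (132.246,96.502). Open path.

**Shape 2** — `<polyline>` open polyline, stroke `#0000ff` → cut (S726, F574). Machine vertices: (143.636,70.138) → (16.225,120.826) → (16.804,11.516). Open path.

**Shape 3** — `<polyline>` open polyline, stroke `#0000ff` → cut (S726, F574). Machine vertices: (82.800,60.837) → (57.922,84.028) → (112.619,94.297) → (9.429,104.122). Open path.

**Shape 4** — `<polygon>` regular polygon, stroke `#0000ff` → cut (S726, F574). Machine vertices: (79.023,130.037) → (97.435,141.987) → (114.490,128.169) → (106.619,107.679) → (84.699,108.833) → (79.023,130.037). Closed: final G1 returns to the first vertex.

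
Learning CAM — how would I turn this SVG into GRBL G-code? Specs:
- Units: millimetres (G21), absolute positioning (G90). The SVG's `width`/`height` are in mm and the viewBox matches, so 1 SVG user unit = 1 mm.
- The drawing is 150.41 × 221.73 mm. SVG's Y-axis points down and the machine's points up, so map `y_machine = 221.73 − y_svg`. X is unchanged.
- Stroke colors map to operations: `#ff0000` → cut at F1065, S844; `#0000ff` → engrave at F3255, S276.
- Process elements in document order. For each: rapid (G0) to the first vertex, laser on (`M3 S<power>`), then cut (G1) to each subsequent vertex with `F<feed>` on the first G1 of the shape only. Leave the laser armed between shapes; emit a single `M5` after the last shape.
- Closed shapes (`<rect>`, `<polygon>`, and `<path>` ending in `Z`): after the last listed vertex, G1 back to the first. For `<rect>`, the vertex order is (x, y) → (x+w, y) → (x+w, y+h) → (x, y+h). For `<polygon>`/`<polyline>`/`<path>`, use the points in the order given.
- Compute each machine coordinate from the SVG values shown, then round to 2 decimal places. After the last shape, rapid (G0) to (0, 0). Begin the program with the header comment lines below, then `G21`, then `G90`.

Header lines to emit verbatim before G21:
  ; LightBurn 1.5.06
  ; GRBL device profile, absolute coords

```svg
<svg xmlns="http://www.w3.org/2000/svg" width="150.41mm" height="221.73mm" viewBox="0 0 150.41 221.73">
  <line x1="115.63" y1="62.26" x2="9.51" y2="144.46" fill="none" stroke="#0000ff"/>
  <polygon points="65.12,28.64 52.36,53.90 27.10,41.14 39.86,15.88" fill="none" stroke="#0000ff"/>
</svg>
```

viewBox `0 0 150.41 221.73` with mm width/height → 1 unit = 1 mm. Flip: y_m = 221.73 − y_svg.

**Shape 1** — `<line>` line segment, stroke `#0000ff` → engrave (S276, F3255). Machine vertices: (115.63,159.47) → (9.51,77.27). Open path.

**Shape 2** — `<polygon>` regular polygon, stroke `#0000ff` → engrave (S276, F3255). Machine vertices: (65.12,193.09) → (52.36,167.83) → (27.10,180.59) → (39.86,205.85) → (65.12,193.09). Closed: final G1 returns to the first vertex.

; LightBurn 1.5.06
; GRBL device profile, absolute coords
G21
G90
G0 X115.63 Y159.47
M3 S276
G1 X9.51 Y77.27 F3255
G0 X65.12 Y193.09
M3 S276
G1 X52.36 Y167.83 F3255
G1 X27.10 Y180.59
G1 X39.86 Y205.85
G1 X65.12 Y193.09
M5
G0 X0.00 Y0.00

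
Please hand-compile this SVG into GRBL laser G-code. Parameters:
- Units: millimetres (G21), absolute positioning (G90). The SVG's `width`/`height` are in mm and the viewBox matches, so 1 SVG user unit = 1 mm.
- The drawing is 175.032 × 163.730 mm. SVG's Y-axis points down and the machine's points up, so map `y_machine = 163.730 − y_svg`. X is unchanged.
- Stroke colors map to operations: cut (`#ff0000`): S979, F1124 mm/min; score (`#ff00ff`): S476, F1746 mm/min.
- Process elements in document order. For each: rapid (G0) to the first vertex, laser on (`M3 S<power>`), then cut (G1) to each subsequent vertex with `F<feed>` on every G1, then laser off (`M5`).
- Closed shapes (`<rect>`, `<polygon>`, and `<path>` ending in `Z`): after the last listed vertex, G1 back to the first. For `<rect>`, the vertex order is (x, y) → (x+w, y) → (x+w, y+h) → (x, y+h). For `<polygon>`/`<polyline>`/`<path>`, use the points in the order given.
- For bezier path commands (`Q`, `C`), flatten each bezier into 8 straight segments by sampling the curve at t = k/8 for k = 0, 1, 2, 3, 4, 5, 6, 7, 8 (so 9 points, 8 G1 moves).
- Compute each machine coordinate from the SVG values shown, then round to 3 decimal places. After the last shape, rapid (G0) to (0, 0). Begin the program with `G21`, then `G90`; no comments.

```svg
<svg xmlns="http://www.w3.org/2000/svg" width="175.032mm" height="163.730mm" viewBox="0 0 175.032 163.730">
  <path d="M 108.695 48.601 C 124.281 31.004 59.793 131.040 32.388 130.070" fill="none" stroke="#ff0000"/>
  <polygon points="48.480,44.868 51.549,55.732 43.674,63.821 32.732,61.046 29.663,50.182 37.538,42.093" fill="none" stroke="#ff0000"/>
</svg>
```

G21
G90
G0 X108.695 Y115.129
M3 S979
G1 X111.015 Y116.641 F1124
G1 X107.201 Y109.687 F1124
G1 X98.626 Y96.829 F1124
G1 X86.663 Y80.630 F1124
G1 X72.685 Y63.651 F1124
G1 X58.064 Y48.455 F1124
G1 X44.174 Y37.604 F1124
G1 X32.388 Y33.660 F1124
M5
G0 X48.480 Y118.862
M3 S979
G1 X51.549 Y107.998 F1124
G1 X43.674 Y99.909 F1124
G1 X32.732 Y102.684 F1124
G1 X29.663 Y113.548 F1124
G1 X37.538 Y121.637 F1124
G1 X48.480 Y118.862 F1124
M5
G0 X0.000 Y0.000

1 u = 1 mm; y_m = 163.730 − y.

[1] `<path>` cubic bezier, #ff0000→cut S979 F1124: (108.695,115.129) → (111.015,116.641) → (107.201,109.687) → (98.626,96.829) → (86.663,80.630) → (72.685,63.651) → (58.064,48.455) → (44.174,37.604) → (32.388,33.660)

[2] `<polygon>` regular polygon, #ff0000→cut S979 F1124: (48.480,118.862) → (51.549,107.998) → (43.674,99.909) → (32.732,102.684) → (29.663,113.548) → (37.538,121.637) → (48.480,118.862) (closed)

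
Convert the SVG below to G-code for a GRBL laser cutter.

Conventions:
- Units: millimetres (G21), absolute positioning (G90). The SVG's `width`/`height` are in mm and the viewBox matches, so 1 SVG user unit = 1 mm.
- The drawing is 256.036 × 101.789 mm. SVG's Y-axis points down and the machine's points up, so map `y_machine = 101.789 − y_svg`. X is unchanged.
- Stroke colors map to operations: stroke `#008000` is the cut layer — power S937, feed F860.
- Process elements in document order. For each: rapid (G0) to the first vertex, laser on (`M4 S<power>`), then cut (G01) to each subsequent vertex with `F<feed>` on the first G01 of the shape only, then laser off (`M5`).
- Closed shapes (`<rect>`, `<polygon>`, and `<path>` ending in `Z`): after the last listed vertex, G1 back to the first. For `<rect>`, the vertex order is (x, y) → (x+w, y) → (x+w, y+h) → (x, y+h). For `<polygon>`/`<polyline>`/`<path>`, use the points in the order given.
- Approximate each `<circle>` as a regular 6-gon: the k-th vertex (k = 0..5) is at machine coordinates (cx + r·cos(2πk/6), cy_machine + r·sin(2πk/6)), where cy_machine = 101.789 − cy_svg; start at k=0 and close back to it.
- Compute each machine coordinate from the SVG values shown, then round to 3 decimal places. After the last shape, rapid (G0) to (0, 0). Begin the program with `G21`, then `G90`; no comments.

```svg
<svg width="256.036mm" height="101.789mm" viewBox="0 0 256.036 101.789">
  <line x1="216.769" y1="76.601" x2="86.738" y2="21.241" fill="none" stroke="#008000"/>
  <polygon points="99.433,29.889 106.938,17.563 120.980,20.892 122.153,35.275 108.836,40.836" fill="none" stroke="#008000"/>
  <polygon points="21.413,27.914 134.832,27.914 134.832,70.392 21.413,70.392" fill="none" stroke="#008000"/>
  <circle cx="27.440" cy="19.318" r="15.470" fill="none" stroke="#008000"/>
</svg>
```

G21
G90
G0 X216.769 Y25.188
M4 S937
G01 X86.738 Y80.548 F860
M5
G0 X99.433 Y71.900
M4 S937
G01 X106.938 Y84.226 F860
G01 X120.980 Y80.897
G01 X122.153 Y66.514
G01 X108.836 Y60.953
G01 X99.433 Y71.900
M5
G0 X21.413 Y73.875
M4 S937
G01 X134.832 Y73.875 F860
G01 X134.832 Y31.397
G01 X21.413 Y31.397
G01 X21.413 Y73.875
M5
G0 X42.910 Y82.471
M4 S937
G01 X35.175 Y95.868 F860
G01 X19.705 Y95.868
G01 X11.970 Y82.471
G01 X19.705 Y69.074
G01 X35.175 Y69.074
G01 X42.910 Y82.471
M5
G0 X0.000 Y0.000

Since the viewBox matches the mm dimensions, user units are millimetres directly. The only transform is the Y-flip y_m = 101.789 − y_svg.

Shape 1 is a line segment drawn with `<line>`. Its stroke #008000 means cut at S937, F860. After flipping Y the toolpath is (216.769,25.188) → (86.738,80.548).

Shape 2 is a regular polygon drawn with `<polygon>`. Its stroke #008000 means cut at S937, F860. After flipping Y the toolpath is (99.433,71.900) → (106.938,84.226) → (120.980,80.897) → (122.153,66.514) → (108.836,60.953) → (99.433,71.900), returning to the start.

Shape 3 is a rectangle drawn with `<polygon>`. Its stroke #008000 means cut at S937, F860. After flipping Y the toolpath is (21.413,73.875) → (134.832,73.875) → (134.832,31.397) → (21.413,31.397) → (21.413,73.875), returning to the start.

Shape 4 is a circle drawn with `<circle>`. Its stroke #008000 means cut at S937, F860. After flipping Y the toolpath is (42.910,82.471) → (35.175,95.868) → (19.705,95.868) → (11.970,82.471) → (19.705,69.074) → (35.175,69.074) → (42.910,82.471), returning to the start.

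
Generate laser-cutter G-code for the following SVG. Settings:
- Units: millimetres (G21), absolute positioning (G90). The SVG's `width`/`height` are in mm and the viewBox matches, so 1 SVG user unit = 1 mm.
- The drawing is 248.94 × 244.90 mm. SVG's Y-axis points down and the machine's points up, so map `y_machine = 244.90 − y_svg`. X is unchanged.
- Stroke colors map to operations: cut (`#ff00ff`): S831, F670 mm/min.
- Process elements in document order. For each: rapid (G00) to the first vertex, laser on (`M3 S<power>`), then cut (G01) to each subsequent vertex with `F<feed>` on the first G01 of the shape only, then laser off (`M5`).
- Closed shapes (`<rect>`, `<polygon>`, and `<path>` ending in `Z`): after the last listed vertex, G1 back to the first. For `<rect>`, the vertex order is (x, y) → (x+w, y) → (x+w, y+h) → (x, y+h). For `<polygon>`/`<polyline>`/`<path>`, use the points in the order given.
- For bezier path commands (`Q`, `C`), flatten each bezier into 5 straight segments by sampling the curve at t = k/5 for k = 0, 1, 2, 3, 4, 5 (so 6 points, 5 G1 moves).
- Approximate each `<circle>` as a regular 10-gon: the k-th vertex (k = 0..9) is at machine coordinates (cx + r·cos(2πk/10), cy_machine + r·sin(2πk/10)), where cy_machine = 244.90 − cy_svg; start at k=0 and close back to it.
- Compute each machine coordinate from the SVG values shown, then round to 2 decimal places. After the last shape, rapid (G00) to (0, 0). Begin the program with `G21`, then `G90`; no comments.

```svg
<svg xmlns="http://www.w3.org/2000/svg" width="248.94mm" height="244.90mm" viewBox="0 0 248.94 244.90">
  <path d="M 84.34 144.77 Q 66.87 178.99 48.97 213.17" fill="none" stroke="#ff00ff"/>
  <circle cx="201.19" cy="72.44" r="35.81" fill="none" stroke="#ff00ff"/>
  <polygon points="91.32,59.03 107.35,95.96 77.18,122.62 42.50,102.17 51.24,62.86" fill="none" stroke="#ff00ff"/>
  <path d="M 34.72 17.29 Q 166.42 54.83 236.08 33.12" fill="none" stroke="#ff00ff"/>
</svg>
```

G21
G90
G00 X84.34 Y100.13
M3 S831
G01 X77.33 Y86.44 F670
G01 X70.30 Y72.76
G01 X63.22 Y59.08
G01 X56.11 Y45.40
G01 X48.97 Y31.73
M5
G00 X237.00 Y172.46
M3 S831
G01 X230.16 Y193.51 F670
G01 X212.26 Y206.52
G01 X190.12 Y206.52
G01 X172.22 Y193.51
G01 X165.38 Y172.46
G01 X172.22 Y151.41
G01 X190.12 Y138.40
G01 X212.26 Y138.40
G01 X230.16 Y151.41
G01 X237.00 Y172.46
M5
G00 X91.32 Y185.87
M3 S831
G01 X107.35 Y148.94 F670
G01 X77.18 Y122.28
G01 X42.50 Y142.73
G01 X51.24 Y182.04
G01 X91.32 Y185.87
M5
G00 X34.72 Y227.61
M3 S831
G01 X84.92 Y214.96 F670
G01 X130.15 Y207.06
G01 X170.43 Y203.89
G01 X205.73 Y205.47
G01 X236.08 Y211.78
M5
G00 X0.00 Y0.00

Since the viewBox matches the mm dimensions, user units are millimetres directly. The only transform is the Y-flip y_m = 244.90 − y_svg.

Shape 1 is a quadratic bezier drawn with `<path>`. Its stroke #ff00ff means cut at S831, F670. After flipping Y the toolpath is (84.34,100.13) → (77.33,86.44) → (70.30,72.76) → (63.22,59.08) → (56.11,45.40) → (48.97,31.73).

Shape 2 is a circle drawn with `<circle>`. Its stroke #ff00ff means cut at S831, F670. After flipping Y the toolpath is (237.00,172.46) → (230.16,193.51) → (212.26,206.52) → (190.12,206.52) → (172.22,193.51) → (165.38,172.46) → (172.22,151.41) → (190.12,138.40) → (212.26,138.40) → (230.16,151.41) → (237.00,172.46), returning to the start.

Shape 3 is a regular polygon drawn with `<polygon>`. Its stroke #ff00ff means cut at S831, F670. After flipping Y the toolpath is (91.32,185.87) → (107.35,148.94) → (77.18,122.28) → (42.50,142.73) → (51.24,182.04) → (91.32,185.87), returning to the start.

Shape 4 is a quadratic bezier drawn with `<path>`. Its stroke #ff00ff means cut at S831, F670. After flipping Y the toolpath is (34.72,227.61) → (84.92,214.96) → (130.15,207.06) → (170.43,203.89) → (205.73,205.47) → (236.08,211.78).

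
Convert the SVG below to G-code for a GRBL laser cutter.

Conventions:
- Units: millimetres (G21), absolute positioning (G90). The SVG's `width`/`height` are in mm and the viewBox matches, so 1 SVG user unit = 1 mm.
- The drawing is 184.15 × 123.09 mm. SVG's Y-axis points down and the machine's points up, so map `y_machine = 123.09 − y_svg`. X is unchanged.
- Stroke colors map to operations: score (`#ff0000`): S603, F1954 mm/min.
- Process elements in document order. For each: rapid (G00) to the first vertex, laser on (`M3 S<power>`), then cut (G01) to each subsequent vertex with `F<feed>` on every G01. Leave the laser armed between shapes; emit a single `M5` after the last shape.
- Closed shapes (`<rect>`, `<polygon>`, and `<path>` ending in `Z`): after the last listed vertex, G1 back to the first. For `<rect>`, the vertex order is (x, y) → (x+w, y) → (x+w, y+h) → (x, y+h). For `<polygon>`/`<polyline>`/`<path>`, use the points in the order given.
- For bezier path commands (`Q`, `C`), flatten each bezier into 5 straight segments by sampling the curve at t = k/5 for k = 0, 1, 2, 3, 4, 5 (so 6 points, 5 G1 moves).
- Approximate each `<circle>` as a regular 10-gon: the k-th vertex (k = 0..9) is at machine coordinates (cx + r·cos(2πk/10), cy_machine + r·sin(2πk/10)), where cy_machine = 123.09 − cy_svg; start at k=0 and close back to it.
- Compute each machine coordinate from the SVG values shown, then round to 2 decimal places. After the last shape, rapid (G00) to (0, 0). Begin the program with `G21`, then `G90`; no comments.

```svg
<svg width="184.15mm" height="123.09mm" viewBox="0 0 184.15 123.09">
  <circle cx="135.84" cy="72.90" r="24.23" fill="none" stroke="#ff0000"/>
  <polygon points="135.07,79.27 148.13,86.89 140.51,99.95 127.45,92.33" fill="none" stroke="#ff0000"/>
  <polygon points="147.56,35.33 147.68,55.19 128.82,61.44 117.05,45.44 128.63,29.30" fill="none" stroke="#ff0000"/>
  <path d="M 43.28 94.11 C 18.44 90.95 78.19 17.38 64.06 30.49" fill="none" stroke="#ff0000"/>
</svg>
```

viewBox `0 0 184.15 123.09` with mm width/height → 1 unit = 1 mm. Flip: y_m = 123.09 − y_svg.

**Shape 1** — `<circle>` circle, stroke `#ff0000` → score (S603, F1954). Machine vertices: (160.07,50.19) → (155.44,64.43) → (143.33,73.23) → (128.35,73.23) → (116.24,64.43) → (111.61,50.19) → (116.24,35.95) → (128.35,27.15) → (143.33,27.15) → (155.44,35.95) → (160.07,50.19). Closed: final G1 returns to the first vertex.

**Shape 2** — `<polygon>` regular polygon, stroke `#ff0000` → score (S603, F1954). Machine vertices: (135.07,43.82) → (148.13,36.20) → (140.51,23.14) → (127.45,30.76) → (135.07,43.82). Closed: final G1 returns to the first vertex.

**Shape 3** — `<polygon>` regular polygon, stroke `#ff0000` → score (S603, F1954). Machine vertices: (147.56,87.76) → (147.68,67.90) → (128.82,61.65) → (117.05,77.65) → (128.63,93.79) → (147.56,87.76). Closed: final G1 returns to the first vertex.

**Shape 4** — `<path>` cubic bezier, stroke `#ff0000` → score (S603, F1954). Control points (SVG): P0=(43.28,94.11), P1=(18.44,90.95), P2=(78.19,17.38), P3=(64.06,30.49); sampled at t=k/5. Machine vertices: (43.28,28.98) → (37.26,38.07) → (43.93,56.52) → (55.70,76.78) → (64.94,91.32) → (64.06,92.60). Open path.

G21
G90
G00 X160.07 Y50.19
M3 S603
G01 X155.44 Y64.43 F1954
G01 X143.33 Y73.23 F1954
G01 X128.35 Y73.23 F1954
G01 X116.24 Y64.43 F1954
G01 X111.61 Y50.19 F1954
G01 X116.24 Y35.95 F1954
G01 X128.35 Y27.15 F1954
G01 X143.33 Y27.15 F1954
G01 X155.44 Y35.95 F1954
G01 X160.07 Y50.19 F1954
G00 X135.07 Y43.82
M3 S603
G01 X148.13 Y36.20 F1954
G01 X140.51 Y23.14 F1954
G01 X127.45 Y30.76 F1954
G01 X135.07 Y43.82 F1954
G00 X147.56 Y87.76
M3 S603
G01 X147.68 Y67.90 F1954
G01 X128.82 Y61.65 F1954
G01 X117.05 Y77.65 F1954
G01 X128.63 Y93.79 F1954
G01 X147.56 Y87.76 F1954
G00 X43.28 Y28.98
M3 S603
G01 X37.26 Y38.07 F1954
G01 X43.93 Y56.52 F1954
G01 X55.70 Y76.78 F1954
G01 X64.94 Y91.32 F1954
G01 X64.06 Y92.60 F1954
M5
G00 X0.00 Y0.00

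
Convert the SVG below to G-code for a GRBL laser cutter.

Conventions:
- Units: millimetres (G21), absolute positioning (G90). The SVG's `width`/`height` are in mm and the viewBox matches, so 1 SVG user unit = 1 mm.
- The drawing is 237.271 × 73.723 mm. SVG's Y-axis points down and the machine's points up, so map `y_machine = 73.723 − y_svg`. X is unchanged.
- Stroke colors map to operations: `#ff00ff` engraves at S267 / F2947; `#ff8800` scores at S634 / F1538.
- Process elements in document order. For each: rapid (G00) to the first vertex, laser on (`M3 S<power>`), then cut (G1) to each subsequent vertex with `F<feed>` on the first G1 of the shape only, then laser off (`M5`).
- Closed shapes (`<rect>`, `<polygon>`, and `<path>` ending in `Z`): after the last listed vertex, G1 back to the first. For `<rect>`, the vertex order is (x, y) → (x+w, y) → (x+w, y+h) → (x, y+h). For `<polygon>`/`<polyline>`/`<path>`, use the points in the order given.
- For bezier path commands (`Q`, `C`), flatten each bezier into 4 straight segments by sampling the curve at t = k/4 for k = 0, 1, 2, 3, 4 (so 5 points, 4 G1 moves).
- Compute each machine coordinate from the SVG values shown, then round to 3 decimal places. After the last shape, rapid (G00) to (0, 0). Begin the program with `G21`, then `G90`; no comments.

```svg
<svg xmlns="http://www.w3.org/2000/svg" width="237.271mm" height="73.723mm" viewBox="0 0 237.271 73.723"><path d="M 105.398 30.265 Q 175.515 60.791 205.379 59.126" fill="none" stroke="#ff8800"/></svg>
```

G21
G90
G00 X105.398 Y43.458
M3 S634
G1 X137.941 Y30.207 F1538
G1 X165.452 Y20.980
G1 X187.931 Y15.776
G1 X205.379 Y14.597
M5
G00 X0.000 Y0.000

1 u = 1 mm; y_m = 73.723 − y.

[1] `<path>` quadratic bezier, #ff8800→score S634 F1538: (105.398,43.458) → (137.941,30.207) → (165.452,20.980) → (187.931,15.776) → (205.379,14.597)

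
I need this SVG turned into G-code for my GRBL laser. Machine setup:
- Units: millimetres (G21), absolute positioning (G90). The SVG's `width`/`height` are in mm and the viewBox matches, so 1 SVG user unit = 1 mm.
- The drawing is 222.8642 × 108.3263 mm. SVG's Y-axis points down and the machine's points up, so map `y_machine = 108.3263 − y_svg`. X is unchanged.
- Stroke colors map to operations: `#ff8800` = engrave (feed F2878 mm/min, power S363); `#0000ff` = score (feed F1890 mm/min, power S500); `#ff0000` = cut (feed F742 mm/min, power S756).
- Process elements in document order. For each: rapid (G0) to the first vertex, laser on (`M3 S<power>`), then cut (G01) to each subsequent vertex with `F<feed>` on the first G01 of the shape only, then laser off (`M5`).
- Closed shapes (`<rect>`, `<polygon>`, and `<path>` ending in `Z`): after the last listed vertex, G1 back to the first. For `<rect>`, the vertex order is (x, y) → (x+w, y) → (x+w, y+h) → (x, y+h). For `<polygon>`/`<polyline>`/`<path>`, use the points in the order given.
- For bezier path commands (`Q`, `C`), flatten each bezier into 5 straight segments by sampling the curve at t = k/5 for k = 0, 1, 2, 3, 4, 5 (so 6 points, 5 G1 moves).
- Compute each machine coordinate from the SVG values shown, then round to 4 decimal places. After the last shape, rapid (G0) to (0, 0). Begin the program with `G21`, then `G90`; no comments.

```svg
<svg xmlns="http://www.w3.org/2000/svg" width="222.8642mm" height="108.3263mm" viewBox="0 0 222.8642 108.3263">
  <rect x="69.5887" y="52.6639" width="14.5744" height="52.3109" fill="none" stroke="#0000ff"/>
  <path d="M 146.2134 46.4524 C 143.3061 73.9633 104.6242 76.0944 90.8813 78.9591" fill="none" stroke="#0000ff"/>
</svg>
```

G21
G90
G0 X69.5887 Y55.6624
M3 S500
G01 X84.1631 Y55.6624 F1890
G01 X84.1631 Y3.3515
G01 X69.5887 Y3.3515
G01 X69.5887 Y55.6624
M5
G0 X146.2134 Y61.8739
M3 S500
G01 X140.6618 Y48.2040 F1890
G01 X129.4385 Y39.3719
G01 X115.4578 Y34.1240
G01 X101.6340 Y31.2069
G01 X90.8813 Y29.3672
M5
G0 X0.0000 Y0.0000

viewBox `0 0 222.8642 108.3263` with mm width/height → 1 unit = 1 mm. Flip: y_m = 108.3263 − y_svg.

**Shape 1** — `<rect>` rectangle, stroke `#0000ff` → score (S500, F1890). Machine vertices: (69.5887,55.6624) → (84.1631,55.6624) → (84.1631,3.3515) → (69.5887,3.3515) → (69.5887,55.6624). Closed: final G1 returns to the first vertex.

**Shape 2** — `<path>` cubic bezier, stroke `#0000ff` → score (S500, F1890). Control points (SVG): P0=(146.2134,46.4524), P1=(143.3061,73.9633), P2=(104.6242,76.0944), P3=(90.8813,78.9591); sampled at t=k/5. Machine vertices: (146.2134,61.8739) → (140.6618,48.2040) → (129.4385,39.3719) → (115.4578,34.1240) → (101.6340,31.2069) → (90.8813,29.3672). Open path.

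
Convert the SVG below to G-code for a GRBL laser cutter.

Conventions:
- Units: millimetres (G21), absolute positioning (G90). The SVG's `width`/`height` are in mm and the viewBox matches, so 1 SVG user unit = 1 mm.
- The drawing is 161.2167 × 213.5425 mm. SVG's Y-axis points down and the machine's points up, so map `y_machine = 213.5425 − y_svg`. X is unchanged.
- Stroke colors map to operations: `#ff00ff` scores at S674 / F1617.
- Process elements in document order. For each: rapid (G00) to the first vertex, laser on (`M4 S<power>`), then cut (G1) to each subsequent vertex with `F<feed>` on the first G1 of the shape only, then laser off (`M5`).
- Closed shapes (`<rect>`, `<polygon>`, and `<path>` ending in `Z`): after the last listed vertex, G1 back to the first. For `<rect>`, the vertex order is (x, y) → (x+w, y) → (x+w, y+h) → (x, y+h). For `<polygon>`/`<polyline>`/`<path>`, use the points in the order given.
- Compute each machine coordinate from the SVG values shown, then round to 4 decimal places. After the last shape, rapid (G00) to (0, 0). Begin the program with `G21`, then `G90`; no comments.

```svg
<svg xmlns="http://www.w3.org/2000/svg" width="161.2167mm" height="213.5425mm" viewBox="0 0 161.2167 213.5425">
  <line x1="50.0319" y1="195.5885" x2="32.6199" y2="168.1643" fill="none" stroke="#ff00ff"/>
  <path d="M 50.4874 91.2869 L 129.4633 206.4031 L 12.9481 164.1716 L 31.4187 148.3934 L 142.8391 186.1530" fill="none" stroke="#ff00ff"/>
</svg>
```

1 u = 1 mm; y_m = 213.5425 − y.

[1] `<line>` line segment, #ff00ff→score S674 F1617: (50.0319,17.9540) → (32.6199,45.3782)

[2] `<path>` open polyline, #ff00ff→score S674 F1617: (50.4874,122.2556) → (129.4633,7.1394) → (12.9481,49.3709) → (31.4187,65.1491) → (142.8391,27.3895)

G21
G90
G00 X50.0319 Y17.9540
M4 S674
G1 X32.6199 Y45.3782 F1617
M5
G00 X50.4874 Y122.2556
M4 S674
G1 X129.4633 Y7.1394 F1617
G1 X12.9481 Y49.3709
G1 X31.4187 Y65.1491
G1 X142.8391 Y27.3895
M5
G00 X0.0000 Y0.0000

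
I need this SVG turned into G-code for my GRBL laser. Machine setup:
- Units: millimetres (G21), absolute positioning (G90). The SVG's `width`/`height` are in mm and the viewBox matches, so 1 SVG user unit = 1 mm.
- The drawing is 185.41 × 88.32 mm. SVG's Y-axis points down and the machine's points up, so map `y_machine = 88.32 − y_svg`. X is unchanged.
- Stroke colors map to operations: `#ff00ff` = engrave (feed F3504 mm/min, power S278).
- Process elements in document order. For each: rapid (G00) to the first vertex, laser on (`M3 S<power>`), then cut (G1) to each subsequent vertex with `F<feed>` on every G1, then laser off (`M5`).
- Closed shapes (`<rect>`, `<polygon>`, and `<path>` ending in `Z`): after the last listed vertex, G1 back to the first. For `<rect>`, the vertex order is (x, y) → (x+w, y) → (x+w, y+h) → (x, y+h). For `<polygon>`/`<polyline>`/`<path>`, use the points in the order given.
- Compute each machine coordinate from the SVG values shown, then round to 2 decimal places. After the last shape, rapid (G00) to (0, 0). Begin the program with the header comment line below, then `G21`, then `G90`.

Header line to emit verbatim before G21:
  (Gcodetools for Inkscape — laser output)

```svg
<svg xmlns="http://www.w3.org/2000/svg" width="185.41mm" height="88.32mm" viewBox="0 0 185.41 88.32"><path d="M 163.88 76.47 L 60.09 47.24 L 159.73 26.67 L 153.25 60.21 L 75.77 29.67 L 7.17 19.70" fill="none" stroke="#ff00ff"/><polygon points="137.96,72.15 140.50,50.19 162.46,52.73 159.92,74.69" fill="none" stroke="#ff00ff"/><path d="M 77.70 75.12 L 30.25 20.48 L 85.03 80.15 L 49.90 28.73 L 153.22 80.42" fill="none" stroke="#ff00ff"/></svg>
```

viewBox `0 0 185.41 88.32` with mm width/height → 1 unit = 1 mm. Flip: y_m = 88.32 − y_svg.

**Shape 1** — `<path>` open polyline, stroke `#ff00ff` → engrave (S278, F3504). Machine vertices: (163.88,11.85) → (60.09,41.08) → (159.73,61.65) → (153.25,28.11) → (75.77,58.65) → (7.17,68.62). Open path.

**Shape 2** — `<polygon>` regular polygon, stroke `#ff00ff` → engrave (S278, F3504). Machine vertices: (137.96,16.17) → (140.50,38.13) → (162.46,35.59) → (159.92,13.63) → (137.96,16.17). Closed: final G1 returns to the first vertex.

**Shape 3** — `<path>` open polyline, stroke `#ff00ff` → engrave (S278, F3504). Machine vertices: (77.70,13.20) → (30.25,67.84) → (85.03,8.17) → (49.90,59.59) → (153.22,7.90). Open path.

(Gcodetools for Inkscape — laser output)
G21
G90
G00 X163.88 Y11.85
M3 S278
G1 X60.09 Y41.08 F3504
G1 X159.73 Y61.65 F3504
G1 X153.25 Y28.11 F3504
G1 X75.77 Y58.65 F3504
G1 X7.17 Y68.62 F3504
M5
G00 X137.96 Y16.17
M3 S278
G1 X140.50 Y38.13 F3504
G1 X162.46 Y35.59 F3504
G1 X159.92 Y13.63 F3504
G1 X137.96 Y16.17 F3504
M5
G00 X77.70 Y13.20
M3 S278
G1 X30.25 Y67.84 F3504
G1 X85.03 Y8.17 F3504
G1 X49.90 Y59.59 F3504
G1 X153.22 Y7.90 F3504
M5
G00 X0.00 Y0.00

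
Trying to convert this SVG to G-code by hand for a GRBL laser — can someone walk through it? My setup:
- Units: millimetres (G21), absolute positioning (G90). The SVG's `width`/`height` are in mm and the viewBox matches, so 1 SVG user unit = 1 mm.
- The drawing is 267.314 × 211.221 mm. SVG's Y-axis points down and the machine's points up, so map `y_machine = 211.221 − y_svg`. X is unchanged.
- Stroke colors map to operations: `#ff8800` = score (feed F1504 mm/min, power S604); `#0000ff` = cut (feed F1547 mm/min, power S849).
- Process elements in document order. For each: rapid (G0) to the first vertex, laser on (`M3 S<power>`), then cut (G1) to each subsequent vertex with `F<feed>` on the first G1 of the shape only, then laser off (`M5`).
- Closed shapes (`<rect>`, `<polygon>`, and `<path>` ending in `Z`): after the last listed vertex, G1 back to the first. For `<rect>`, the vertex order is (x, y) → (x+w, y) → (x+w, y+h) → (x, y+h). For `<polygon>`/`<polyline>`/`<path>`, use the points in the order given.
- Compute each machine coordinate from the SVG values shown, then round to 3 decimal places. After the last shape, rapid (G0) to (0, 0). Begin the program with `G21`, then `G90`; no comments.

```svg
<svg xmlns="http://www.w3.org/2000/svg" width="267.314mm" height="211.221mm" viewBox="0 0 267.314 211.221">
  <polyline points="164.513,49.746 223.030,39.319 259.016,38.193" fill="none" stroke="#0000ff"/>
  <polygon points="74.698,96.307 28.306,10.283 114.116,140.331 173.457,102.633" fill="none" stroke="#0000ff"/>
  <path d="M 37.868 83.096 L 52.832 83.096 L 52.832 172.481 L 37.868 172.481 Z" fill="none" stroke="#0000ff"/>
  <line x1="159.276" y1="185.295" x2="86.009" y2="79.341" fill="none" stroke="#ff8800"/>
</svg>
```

viewBox `0 0 267.314 211.221` with mm width/height → 1 unit = 1 mm. Flip: y_m = 211.221 − y_svg.

**Shape 1** — `<polyline>` open polyline, stroke `#0000ff` → cut (S849, F1547). Machine vertices: (164.513,161.475) → (223.030,171.902) → (259.016,173.028). Open path.

**Shape 2** — `<polygon>` closed polygon, stroke `#0000ff` → cut (S849, F1547). Machine vertices: (74.698,114.914) → (28.306,200.938) → (114.116,70.890) → (173.457,108.588) → (74.698,114.914). Closed: final G1 returns to the first vertex.

**Shape 3** — `<path>` rectangle, stroke `#0000ff` → cut (S849, F1547). Machine vertices: (37.868,128.125) → (52.832,128.125) → (52.832,38.740) → (37.868,38.740) → (37.868,128.125). Closed: final G1 returns to the first vertex.

**Shape 4** — `<line>` line segment, stroke `#ff8800` → score (S604, F1504). Machine vertices: (159.276,25.926) → (86.009,131.880). Open path.

G21
G90
G0 X164.513 Y161.475
M3 S849
G1 X223.030 Y171.902 F1547
G1 X259.016 Y173.028
M5
G0 X74.698 Y114.914
M3 S849
G1 X28.306 Y200.938 F1547
G1 X114.116 Y70.890
G1 X173.457 Y108.588
G1 X74.698 Y114.914
M5
G0 X37.868 Y128.125
M3 S849
G1 X52.832 Y128.125 F1547
G1 X52.832 Y38.740
G1 X37.868 Y38.740
G1 X37.868 Y128.125
M5
G0 X159.276 Y25.926
M3 S604
G1 X86.009 Y131.880 F1504
M5
G0 X0.000 Y0.000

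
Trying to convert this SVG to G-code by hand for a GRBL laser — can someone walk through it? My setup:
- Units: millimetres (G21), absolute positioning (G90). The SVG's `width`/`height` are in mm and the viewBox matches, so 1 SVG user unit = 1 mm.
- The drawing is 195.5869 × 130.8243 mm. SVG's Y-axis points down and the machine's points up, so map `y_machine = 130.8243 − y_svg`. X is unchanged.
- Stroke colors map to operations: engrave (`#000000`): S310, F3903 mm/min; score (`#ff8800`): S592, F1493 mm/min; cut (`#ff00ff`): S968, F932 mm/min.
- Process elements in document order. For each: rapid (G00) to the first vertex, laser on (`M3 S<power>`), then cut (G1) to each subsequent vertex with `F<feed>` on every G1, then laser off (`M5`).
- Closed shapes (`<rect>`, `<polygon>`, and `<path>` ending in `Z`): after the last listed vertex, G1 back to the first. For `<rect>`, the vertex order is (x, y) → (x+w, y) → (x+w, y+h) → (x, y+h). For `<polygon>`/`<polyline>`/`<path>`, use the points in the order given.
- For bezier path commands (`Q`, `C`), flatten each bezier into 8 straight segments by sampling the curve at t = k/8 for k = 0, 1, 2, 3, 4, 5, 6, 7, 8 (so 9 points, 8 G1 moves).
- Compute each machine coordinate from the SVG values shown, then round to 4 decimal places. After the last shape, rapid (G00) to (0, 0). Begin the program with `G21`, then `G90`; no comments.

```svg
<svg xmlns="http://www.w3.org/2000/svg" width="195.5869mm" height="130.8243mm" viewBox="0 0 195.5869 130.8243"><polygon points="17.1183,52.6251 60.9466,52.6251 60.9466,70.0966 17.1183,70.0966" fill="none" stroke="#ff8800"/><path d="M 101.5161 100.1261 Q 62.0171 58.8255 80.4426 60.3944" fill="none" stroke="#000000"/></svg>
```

G21
G90
G00 X17.1183 Y78.1992
M3 S592
G1 X60.9466 Y78.1992 F1493
G1 X60.9466 Y60.7277 F1493
G1 X17.1183 Y60.7277 F1493
G1 X17.1183 Y78.1992 F1493
M5
G00 X101.5161 Y30.6982
M3 S310
G1 X92.5464 Y40.3535 F3903
G1 X85.3869 Y48.6692 F3903
G1 X80.0375 Y55.6451 F3903
G1 X76.4982 Y61.2814 F3903
G1 X74.7691 Y65.5781 F3903
G1 X74.8501 Y68.5350 F3903
G1 X76.7413 Y70.1523 F3903
G1 X80.4426 Y70.4299 F3903
M5
G00 X0.0000 Y0.0000

1 u = 1 mm; y_m = 130.8243 − y.

[1] `<polygon>` rectangle, #ff8800→score S592 F1493: (17.1183,78.1992) → (60.9466,78.1992) → (60.9466,60.7277) → (17.1183,60.7277) → (17.1183,78.1992) (closed)

[2] `<path>` quadratic bezier, #000000→engrave S310 F3903: (101.5161,30.6982) → (92.5464,40.3535) → (85.3869,48.6692) → (80.0375,55.6451) → (76.4982,61.2814) → (74.7691,65.5781) → (74.8501,68.5350) → (76.7413,70.1523) → (80.4426,70.4299)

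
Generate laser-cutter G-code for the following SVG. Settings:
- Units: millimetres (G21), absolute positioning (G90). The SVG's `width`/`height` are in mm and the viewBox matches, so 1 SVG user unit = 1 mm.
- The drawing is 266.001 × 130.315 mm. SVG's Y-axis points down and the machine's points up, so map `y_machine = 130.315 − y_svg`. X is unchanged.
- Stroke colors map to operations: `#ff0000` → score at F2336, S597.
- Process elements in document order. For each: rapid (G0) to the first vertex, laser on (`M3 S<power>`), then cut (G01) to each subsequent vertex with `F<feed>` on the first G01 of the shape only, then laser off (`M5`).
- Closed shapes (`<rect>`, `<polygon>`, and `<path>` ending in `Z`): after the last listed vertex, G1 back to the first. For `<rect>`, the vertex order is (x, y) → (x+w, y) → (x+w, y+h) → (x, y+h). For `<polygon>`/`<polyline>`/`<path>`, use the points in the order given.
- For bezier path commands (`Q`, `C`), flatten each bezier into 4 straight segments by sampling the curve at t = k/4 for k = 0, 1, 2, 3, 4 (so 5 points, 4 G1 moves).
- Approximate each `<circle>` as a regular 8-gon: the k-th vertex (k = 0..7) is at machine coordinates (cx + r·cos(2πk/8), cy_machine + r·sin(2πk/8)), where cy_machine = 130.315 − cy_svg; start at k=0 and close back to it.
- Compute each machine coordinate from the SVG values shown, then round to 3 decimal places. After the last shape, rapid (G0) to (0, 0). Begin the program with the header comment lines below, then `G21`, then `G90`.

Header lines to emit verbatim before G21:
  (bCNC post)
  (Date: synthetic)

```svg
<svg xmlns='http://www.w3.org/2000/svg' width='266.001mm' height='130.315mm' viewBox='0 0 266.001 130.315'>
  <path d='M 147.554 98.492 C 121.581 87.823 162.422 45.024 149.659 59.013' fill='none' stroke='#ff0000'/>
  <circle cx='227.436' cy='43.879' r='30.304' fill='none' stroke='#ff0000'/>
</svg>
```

viewBox `0 0 266.001 130.315` with mm width/height → 1 unit = 1 mm. Flip: y_m = 130.315 − y_svg.

**Shape 1** — `<path>` cubic bezier, stroke `#ff0000` → score (S597, F2336). Control points (SVG): P0=(147.554,98.492), P1=(121.581,87.823), P2=(162.422,45.024), P3=(149.659,59.013); sampled at t=k/4. Machine vertices: (147.554,31.823) → (138.720,44.460) → (143.653,60.809) → (151.062,72.535) → (149.659,71.302). Open path.

**Shape 2** — `<circle>` circle, stroke `#ff0000` → score (S597, F2336). Machine vertices: (257.740,86.436) → (248.864,107.864) → (227.436,116.740) → (206.008,107.864) → (197.132,86.436) → (206.008,65.008) → (227.436,56.132) → (248.864,65.008) → (257.740,86.436). Closed: final G1 returns to the first vertex.

(bCNC post)
(Date: synthetic)
G21
G90
G0 X147.554 Y31.823
M3 S597
G01 X138.720 Y44.460 F2336
G01 X143.653 Y60.809
G01 X151.062 Y72.535
G01 X149.659 Y71.302
M5
G0 X257.740 Y86.436
M3 S597
G01 X248.864 Y107.864 F2336
G01 X227.436 Y116.740
G01 X206.008 Y107.864
G01 X197.132 Y86.436
G01 X206.008 Y65.008
G01 X227.436 Y56.132
G01 X248.864 Y65.008
G01 X257.740 Y86.436
M5
G0 X0.000 Y0.000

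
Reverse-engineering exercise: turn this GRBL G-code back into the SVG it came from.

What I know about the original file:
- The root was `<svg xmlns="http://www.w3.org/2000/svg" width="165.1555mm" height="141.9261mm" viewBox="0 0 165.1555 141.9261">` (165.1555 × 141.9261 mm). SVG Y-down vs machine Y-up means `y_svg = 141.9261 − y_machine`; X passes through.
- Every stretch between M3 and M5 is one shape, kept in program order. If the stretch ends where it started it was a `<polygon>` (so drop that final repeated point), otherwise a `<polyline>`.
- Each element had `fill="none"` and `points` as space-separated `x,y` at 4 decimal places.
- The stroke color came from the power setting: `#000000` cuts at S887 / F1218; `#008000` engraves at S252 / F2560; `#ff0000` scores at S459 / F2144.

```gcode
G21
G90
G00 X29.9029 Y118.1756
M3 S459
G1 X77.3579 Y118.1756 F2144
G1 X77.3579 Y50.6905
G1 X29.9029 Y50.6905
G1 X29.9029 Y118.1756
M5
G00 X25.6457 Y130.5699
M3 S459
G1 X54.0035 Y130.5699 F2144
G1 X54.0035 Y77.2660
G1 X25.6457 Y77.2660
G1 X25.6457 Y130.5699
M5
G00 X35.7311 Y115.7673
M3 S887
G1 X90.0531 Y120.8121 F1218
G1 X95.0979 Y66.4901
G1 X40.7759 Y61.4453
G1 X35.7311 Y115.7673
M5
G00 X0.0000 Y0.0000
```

<svg xmlns="http://www.w3.org/2000/svg" width="165.1555mm" height="141.9261mm" viewBox="0 0 165.1555 141.9261">
  <polygon points="29.9029,23.7505 77.3579,23.7505 77.3579,91.2356 29.9029,91.2356" fill="none" stroke="#ff0000"/>
  <polygon points="25.6457,11.3562 54.0035,11.3562 54.0035,64.6601 25.6457,64.6601" fill="none" stroke="#ff0000"/>
  <polygon points="35.7311,26.1588 90.0531,21.1140 95.0979,75.4360 40.7759,80.4808" fill="none" stroke="#000000"/>
</svg>

y_svg = 141.9261 − y_m.

[1] S459→`#ff0000` (score); closed run; points: 29.9029,23.7505 77.3579,23.7505 77.3579,91.2356 29.9029,91.2356

[2] S459→`#ff0000` (score); closed run; points: 25.6457,11.3562 54.0035,11.3562 54.0035,64.6601 25.6457,64.6601

[3] S887→`#000000` (cut); closed run; points: 35.7311,26.1588 90.0531,21.1140 95.0979,75.4360 40.7759,80.4808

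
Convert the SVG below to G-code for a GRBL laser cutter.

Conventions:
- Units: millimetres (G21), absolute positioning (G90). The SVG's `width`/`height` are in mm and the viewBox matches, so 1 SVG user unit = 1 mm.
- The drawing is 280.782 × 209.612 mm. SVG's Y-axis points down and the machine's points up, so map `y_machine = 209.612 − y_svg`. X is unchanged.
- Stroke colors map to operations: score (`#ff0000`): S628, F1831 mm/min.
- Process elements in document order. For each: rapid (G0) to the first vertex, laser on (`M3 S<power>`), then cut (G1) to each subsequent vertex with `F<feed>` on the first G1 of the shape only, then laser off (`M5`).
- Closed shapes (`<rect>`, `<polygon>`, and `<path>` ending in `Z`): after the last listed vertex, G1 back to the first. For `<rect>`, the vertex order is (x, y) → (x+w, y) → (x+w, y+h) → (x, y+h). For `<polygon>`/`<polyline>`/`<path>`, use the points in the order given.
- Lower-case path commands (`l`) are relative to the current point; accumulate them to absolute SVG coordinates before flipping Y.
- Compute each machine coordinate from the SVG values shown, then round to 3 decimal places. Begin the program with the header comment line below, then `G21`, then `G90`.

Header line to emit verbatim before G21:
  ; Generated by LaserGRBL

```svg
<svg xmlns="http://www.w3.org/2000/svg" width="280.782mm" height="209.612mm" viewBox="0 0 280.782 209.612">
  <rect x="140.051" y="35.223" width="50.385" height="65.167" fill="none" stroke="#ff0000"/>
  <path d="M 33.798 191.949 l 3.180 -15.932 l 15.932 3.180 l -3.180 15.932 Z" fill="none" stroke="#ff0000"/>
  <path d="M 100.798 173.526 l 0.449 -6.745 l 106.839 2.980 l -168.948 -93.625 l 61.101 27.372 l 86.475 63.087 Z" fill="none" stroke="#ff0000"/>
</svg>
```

; Generated by LaserGRBL
G21
G90
G0 X140.051 Y174.389
M3 S628
G1 X190.436 Y174.389 F1831
G1 X190.436 Y109.222
G1 X140.051 Y109.222
G1 X140.051 Y174.389
M5
G0 X33.798 Y17.663
M3 S628
G1 X36.978 Y33.595 F1831
G1 X52.910 Y30.415
G1 X49.730 Y14.483
G1 X33.798 Y17.663
M5
G0 X100.798 Y36.086
M3 S628
G1 X101.247 Y42.831 F1831
G1 X208.086 Y39.851
G1 X39.138 Y133.476
G1 X100.239 Y106.104
G1 X186.714 Y43.017
G1 X100.798 Y36.086
M5

Since the viewBox matches the mm dimensions, user units are millimetres directly. The only transform is the Y-flip y_m = 209.612 − y_svg.

Shape 1 is a rectangle drawn with `<rect>`. Its stroke #ff0000 means score at S628, F1831. After flipping Y the toolpath is (140.051,174.389) → (190.436,174.389) → (190.436,109.222) → (140.051,109.222) → (140.051,174.389), returning to the start.

Shape 2 is a regular polygon drawn with `<path>`. Its stroke #ff0000 means score at S628, F1831. After flipping Y the toolpath is (33.798,17.663) → (36.978,33.595) → (52.910,30.415) → (49.730,14.483) → (33.798,17.663), returning to the start.

Shape 3 is a closed polygon drawn with `<path>`. Its stroke #ff0000 means score at S628, F1831. After flipping Y the toolpath is (100.798,36.086) → (101.247,42.831) → (208.086,39.851) → (39.138,133.476) → (100.239,106.104) → (186.714,43.017) → (100.798,36.086), returning to the start.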